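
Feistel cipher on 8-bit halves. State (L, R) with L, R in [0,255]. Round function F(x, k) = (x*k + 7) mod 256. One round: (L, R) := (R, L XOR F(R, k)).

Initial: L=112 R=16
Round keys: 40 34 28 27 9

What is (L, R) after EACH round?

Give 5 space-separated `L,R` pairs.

Round 1 (k=40): L=16 R=247
Round 2 (k=34): L=247 R=197
Round 3 (k=28): L=197 R=100
Round 4 (k=27): L=100 R=86
Round 5 (k=9): L=86 R=105

Answer: 16,247 247,197 197,100 100,86 86,105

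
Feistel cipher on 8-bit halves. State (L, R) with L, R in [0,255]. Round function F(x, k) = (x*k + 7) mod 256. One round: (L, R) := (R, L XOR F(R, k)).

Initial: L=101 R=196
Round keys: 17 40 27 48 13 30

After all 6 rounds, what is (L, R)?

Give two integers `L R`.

Round 1 (k=17): L=196 R=110
Round 2 (k=40): L=110 R=243
Round 3 (k=27): L=243 R=198
Round 4 (k=48): L=198 R=212
Round 5 (k=13): L=212 R=13
Round 6 (k=30): L=13 R=89

Answer: 13 89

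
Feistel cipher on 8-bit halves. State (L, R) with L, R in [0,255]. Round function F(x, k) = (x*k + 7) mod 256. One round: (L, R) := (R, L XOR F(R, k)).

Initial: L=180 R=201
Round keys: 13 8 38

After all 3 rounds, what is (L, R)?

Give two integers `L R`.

Round 1 (k=13): L=201 R=136
Round 2 (k=8): L=136 R=142
Round 3 (k=38): L=142 R=147

Answer: 142 147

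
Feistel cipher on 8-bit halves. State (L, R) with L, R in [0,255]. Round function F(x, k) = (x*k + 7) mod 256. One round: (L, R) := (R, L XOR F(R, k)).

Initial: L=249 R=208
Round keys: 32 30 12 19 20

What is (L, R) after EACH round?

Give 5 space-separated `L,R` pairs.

Answer: 208,254 254,27 27,181 181,109 109,62

Derivation:
Round 1 (k=32): L=208 R=254
Round 2 (k=30): L=254 R=27
Round 3 (k=12): L=27 R=181
Round 4 (k=19): L=181 R=109
Round 5 (k=20): L=109 R=62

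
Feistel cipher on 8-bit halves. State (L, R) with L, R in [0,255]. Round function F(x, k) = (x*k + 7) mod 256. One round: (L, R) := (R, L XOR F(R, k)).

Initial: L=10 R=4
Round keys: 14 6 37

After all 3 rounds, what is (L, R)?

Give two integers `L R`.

Answer: 65 89

Derivation:
Round 1 (k=14): L=4 R=53
Round 2 (k=6): L=53 R=65
Round 3 (k=37): L=65 R=89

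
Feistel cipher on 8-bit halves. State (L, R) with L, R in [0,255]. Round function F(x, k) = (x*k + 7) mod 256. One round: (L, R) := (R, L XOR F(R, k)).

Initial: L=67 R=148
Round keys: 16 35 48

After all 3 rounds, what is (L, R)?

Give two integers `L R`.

Round 1 (k=16): L=148 R=4
Round 2 (k=35): L=4 R=7
Round 3 (k=48): L=7 R=83

Answer: 7 83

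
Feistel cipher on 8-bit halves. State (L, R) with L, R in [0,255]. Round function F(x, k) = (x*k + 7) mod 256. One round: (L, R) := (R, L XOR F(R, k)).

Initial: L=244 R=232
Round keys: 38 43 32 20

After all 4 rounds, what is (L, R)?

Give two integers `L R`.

Answer: 132 183

Derivation:
Round 1 (k=38): L=232 R=131
Round 2 (k=43): L=131 R=224
Round 3 (k=32): L=224 R=132
Round 4 (k=20): L=132 R=183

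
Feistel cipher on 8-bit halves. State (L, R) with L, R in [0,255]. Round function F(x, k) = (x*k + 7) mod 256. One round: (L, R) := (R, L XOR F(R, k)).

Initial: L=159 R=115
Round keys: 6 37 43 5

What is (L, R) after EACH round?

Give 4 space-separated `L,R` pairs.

Round 1 (k=6): L=115 R=38
Round 2 (k=37): L=38 R=246
Round 3 (k=43): L=246 R=127
Round 4 (k=5): L=127 R=116

Answer: 115,38 38,246 246,127 127,116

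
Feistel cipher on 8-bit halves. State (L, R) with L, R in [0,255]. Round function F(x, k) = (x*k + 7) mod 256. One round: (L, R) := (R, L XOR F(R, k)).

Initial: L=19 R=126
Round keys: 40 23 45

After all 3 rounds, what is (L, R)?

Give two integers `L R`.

Answer: 189 228

Derivation:
Round 1 (k=40): L=126 R=164
Round 2 (k=23): L=164 R=189
Round 3 (k=45): L=189 R=228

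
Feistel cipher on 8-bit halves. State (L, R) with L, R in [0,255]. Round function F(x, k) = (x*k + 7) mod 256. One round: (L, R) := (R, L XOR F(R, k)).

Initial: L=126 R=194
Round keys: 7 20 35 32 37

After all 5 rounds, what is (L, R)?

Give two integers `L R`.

Round 1 (k=7): L=194 R=43
Round 2 (k=20): L=43 R=161
Round 3 (k=35): L=161 R=33
Round 4 (k=32): L=33 R=134
Round 5 (k=37): L=134 R=68

Answer: 134 68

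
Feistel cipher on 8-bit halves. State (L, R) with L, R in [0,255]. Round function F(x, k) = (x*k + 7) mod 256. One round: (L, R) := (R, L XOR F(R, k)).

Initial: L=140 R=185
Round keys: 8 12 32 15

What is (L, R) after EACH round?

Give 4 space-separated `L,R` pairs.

Round 1 (k=8): L=185 R=67
Round 2 (k=12): L=67 R=146
Round 3 (k=32): L=146 R=4
Round 4 (k=15): L=4 R=209

Answer: 185,67 67,146 146,4 4,209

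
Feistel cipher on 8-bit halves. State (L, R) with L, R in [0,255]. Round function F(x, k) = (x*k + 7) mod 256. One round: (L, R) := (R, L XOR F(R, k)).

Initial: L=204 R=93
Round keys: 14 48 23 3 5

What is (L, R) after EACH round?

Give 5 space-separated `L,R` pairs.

Round 1 (k=14): L=93 R=209
Round 2 (k=48): L=209 R=106
Round 3 (k=23): L=106 R=92
Round 4 (k=3): L=92 R=113
Round 5 (k=5): L=113 R=96

Answer: 93,209 209,106 106,92 92,113 113,96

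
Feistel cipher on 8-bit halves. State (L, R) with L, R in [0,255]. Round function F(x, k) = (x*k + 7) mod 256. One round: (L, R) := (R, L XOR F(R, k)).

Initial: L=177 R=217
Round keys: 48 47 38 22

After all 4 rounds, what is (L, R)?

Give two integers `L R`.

Round 1 (k=48): L=217 R=6
Round 2 (k=47): L=6 R=248
Round 3 (k=38): L=248 R=209
Round 4 (k=22): L=209 R=5

Answer: 209 5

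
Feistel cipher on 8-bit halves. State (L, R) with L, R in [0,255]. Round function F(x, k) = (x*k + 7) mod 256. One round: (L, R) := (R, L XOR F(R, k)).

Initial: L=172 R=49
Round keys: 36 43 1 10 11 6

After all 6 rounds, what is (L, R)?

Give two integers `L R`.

Round 1 (k=36): L=49 R=71
Round 2 (k=43): L=71 R=197
Round 3 (k=1): L=197 R=139
Round 4 (k=10): L=139 R=176
Round 5 (k=11): L=176 R=28
Round 6 (k=6): L=28 R=31

Answer: 28 31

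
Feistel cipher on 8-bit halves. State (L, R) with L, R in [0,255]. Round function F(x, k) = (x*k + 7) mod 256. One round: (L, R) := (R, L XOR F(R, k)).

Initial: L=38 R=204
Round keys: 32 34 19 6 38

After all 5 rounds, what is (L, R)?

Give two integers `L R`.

Answer: 212 152

Derivation:
Round 1 (k=32): L=204 R=161
Round 2 (k=34): L=161 R=165
Round 3 (k=19): L=165 R=231
Round 4 (k=6): L=231 R=212
Round 5 (k=38): L=212 R=152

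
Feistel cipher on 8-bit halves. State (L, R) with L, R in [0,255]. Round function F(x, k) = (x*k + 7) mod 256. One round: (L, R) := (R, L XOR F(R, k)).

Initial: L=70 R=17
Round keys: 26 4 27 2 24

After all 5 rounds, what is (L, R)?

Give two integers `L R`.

Answer: 169 21

Derivation:
Round 1 (k=26): L=17 R=135
Round 2 (k=4): L=135 R=50
Round 3 (k=27): L=50 R=202
Round 4 (k=2): L=202 R=169
Round 5 (k=24): L=169 R=21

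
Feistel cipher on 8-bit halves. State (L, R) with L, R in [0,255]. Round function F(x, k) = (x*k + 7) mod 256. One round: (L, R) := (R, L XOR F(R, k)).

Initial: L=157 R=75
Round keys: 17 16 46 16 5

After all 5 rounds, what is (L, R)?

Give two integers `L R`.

Answer: 187 254

Derivation:
Round 1 (k=17): L=75 R=159
Round 2 (k=16): L=159 R=188
Round 3 (k=46): L=188 R=80
Round 4 (k=16): L=80 R=187
Round 5 (k=5): L=187 R=254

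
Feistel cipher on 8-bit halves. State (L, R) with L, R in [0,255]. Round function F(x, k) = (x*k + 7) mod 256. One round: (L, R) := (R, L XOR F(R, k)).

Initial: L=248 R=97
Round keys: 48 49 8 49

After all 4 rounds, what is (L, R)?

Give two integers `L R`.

Answer: 240 48

Derivation:
Round 1 (k=48): L=97 R=207
Round 2 (k=49): L=207 R=199
Round 3 (k=8): L=199 R=240
Round 4 (k=49): L=240 R=48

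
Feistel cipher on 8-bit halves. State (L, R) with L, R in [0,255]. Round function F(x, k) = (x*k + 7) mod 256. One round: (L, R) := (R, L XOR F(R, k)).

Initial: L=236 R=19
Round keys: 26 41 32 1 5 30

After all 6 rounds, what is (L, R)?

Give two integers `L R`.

Round 1 (k=26): L=19 R=25
Round 2 (k=41): L=25 R=27
Round 3 (k=32): L=27 R=126
Round 4 (k=1): L=126 R=158
Round 5 (k=5): L=158 R=99
Round 6 (k=30): L=99 R=63

Answer: 99 63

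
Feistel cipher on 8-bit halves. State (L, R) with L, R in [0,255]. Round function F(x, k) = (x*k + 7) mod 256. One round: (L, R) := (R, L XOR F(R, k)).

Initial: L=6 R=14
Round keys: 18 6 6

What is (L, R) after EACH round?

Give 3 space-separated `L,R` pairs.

Answer: 14,5 5,43 43,12

Derivation:
Round 1 (k=18): L=14 R=5
Round 2 (k=6): L=5 R=43
Round 3 (k=6): L=43 R=12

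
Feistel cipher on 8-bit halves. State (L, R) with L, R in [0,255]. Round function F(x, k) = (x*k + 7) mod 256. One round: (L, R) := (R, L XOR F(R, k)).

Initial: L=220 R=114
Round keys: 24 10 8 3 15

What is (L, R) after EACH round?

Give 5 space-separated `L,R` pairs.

Answer: 114,107 107,71 71,84 84,68 68,87

Derivation:
Round 1 (k=24): L=114 R=107
Round 2 (k=10): L=107 R=71
Round 3 (k=8): L=71 R=84
Round 4 (k=3): L=84 R=68
Round 5 (k=15): L=68 R=87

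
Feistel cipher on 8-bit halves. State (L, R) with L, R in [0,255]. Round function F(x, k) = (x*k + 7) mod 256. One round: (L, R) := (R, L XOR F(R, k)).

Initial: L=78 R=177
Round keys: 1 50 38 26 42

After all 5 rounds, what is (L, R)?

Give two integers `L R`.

Answer: 235 112

Derivation:
Round 1 (k=1): L=177 R=246
Round 2 (k=50): L=246 R=162
Round 3 (k=38): L=162 R=229
Round 4 (k=26): L=229 R=235
Round 5 (k=42): L=235 R=112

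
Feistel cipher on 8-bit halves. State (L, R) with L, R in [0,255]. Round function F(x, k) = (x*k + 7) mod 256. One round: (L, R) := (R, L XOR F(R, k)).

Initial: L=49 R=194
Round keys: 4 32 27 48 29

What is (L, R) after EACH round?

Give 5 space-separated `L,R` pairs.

Answer: 194,62 62,5 5,176 176,2 2,241

Derivation:
Round 1 (k=4): L=194 R=62
Round 2 (k=32): L=62 R=5
Round 3 (k=27): L=5 R=176
Round 4 (k=48): L=176 R=2
Round 5 (k=29): L=2 R=241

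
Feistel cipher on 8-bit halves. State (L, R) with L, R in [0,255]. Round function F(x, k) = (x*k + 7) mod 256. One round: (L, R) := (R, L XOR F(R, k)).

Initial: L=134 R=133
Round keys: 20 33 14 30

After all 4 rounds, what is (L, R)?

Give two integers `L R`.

Round 1 (k=20): L=133 R=237
Round 2 (k=33): L=237 R=17
Round 3 (k=14): L=17 R=24
Round 4 (k=30): L=24 R=198

Answer: 24 198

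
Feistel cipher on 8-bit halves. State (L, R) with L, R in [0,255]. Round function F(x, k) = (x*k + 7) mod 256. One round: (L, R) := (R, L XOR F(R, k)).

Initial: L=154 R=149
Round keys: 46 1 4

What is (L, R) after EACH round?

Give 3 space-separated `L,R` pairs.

Round 1 (k=46): L=149 R=87
Round 2 (k=1): L=87 R=203
Round 3 (k=4): L=203 R=100

Answer: 149,87 87,203 203,100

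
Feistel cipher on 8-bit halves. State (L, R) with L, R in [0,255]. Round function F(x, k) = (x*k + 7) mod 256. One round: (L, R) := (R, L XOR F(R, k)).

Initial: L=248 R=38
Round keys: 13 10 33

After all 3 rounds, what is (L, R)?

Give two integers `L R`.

Round 1 (k=13): L=38 R=13
Round 2 (k=10): L=13 R=175
Round 3 (k=33): L=175 R=155

Answer: 175 155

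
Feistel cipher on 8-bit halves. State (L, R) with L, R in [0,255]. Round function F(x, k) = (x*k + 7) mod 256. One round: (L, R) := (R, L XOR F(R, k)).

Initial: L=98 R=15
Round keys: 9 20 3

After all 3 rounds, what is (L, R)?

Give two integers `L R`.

Round 1 (k=9): L=15 R=236
Round 2 (k=20): L=236 R=120
Round 3 (k=3): L=120 R=131

Answer: 120 131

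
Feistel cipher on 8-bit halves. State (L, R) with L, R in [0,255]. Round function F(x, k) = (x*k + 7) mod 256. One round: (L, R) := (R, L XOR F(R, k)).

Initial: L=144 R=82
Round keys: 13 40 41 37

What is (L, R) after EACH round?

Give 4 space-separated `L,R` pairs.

Answer: 82,161 161,125 125,173 173,117

Derivation:
Round 1 (k=13): L=82 R=161
Round 2 (k=40): L=161 R=125
Round 3 (k=41): L=125 R=173
Round 4 (k=37): L=173 R=117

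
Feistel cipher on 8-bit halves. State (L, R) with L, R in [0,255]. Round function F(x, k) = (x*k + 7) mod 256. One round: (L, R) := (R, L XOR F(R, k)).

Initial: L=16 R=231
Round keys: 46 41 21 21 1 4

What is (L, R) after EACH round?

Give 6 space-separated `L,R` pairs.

Answer: 231,153 153,111 111,187 187,49 49,131 131,34

Derivation:
Round 1 (k=46): L=231 R=153
Round 2 (k=41): L=153 R=111
Round 3 (k=21): L=111 R=187
Round 4 (k=21): L=187 R=49
Round 5 (k=1): L=49 R=131
Round 6 (k=4): L=131 R=34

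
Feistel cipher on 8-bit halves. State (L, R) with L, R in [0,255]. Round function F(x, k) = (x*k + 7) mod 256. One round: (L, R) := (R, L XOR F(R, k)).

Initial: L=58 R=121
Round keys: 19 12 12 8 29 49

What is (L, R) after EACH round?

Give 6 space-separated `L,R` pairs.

Answer: 121,56 56,222 222,87 87,97 97,83 83,139

Derivation:
Round 1 (k=19): L=121 R=56
Round 2 (k=12): L=56 R=222
Round 3 (k=12): L=222 R=87
Round 4 (k=8): L=87 R=97
Round 5 (k=29): L=97 R=83
Round 6 (k=49): L=83 R=139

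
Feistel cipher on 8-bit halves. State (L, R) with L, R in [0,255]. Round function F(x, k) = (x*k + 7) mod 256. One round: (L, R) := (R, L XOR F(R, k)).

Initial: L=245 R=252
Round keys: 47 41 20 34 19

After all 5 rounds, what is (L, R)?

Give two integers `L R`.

Answer: 56 42

Derivation:
Round 1 (k=47): L=252 R=190
Round 2 (k=41): L=190 R=137
Round 3 (k=20): L=137 R=5
Round 4 (k=34): L=5 R=56
Round 5 (k=19): L=56 R=42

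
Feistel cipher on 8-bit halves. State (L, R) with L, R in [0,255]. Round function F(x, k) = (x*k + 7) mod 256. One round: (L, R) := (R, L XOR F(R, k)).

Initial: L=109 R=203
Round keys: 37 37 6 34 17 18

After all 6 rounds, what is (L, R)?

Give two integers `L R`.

Answer: 131 131

Derivation:
Round 1 (k=37): L=203 R=51
Round 2 (k=37): L=51 R=173
Round 3 (k=6): L=173 R=38
Round 4 (k=34): L=38 R=190
Round 5 (k=17): L=190 R=131
Round 6 (k=18): L=131 R=131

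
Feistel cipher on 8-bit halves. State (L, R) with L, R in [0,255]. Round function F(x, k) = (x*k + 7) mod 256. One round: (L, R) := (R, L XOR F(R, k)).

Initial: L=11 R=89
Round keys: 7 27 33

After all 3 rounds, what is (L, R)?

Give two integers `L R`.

Round 1 (k=7): L=89 R=125
Round 2 (k=27): L=125 R=111
Round 3 (k=33): L=111 R=43

Answer: 111 43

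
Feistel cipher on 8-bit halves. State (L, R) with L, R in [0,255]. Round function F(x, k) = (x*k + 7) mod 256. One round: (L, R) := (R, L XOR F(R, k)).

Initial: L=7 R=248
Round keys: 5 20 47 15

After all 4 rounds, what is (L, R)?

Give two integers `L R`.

Round 1 (k=5): L=248 R=216
Round 2 (k=20): L=216 R=31
Round 3 (k=47): L=31 R=96
Round 4 (k=15): L=96 R=184

Answer: 96 184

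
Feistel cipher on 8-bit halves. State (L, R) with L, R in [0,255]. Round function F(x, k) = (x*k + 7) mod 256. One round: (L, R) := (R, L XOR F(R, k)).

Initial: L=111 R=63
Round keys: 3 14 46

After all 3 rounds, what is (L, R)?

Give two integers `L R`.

Round 1 (k=3): L=63 R=171
Round 2 (k=14): L=171 R=94
Round 3 (k=46): L=94 R=64

Answer: 94 64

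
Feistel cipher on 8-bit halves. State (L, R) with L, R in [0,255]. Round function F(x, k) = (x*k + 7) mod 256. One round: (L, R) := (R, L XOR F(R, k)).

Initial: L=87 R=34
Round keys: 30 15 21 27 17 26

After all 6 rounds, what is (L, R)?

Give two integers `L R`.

Answer: 29 135

Derivation:
Round 1 (k=30): L=34 R=84
Round 2 (k=15): L=84 R=209
Round 3 (k=21): L=209 R=120
Round 4 (k=27): L=120 R=126
Round 5 (k=17): L=126 R=29
Round 6 (k=26): L=29 R=135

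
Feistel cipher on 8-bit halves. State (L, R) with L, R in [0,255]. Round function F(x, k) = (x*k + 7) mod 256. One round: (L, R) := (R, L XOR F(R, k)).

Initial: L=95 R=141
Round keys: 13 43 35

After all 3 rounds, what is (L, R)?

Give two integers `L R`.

Round 1 (k=13): L=141 R=111
Round 2 (k=43): L=111 R=33
Round 3 (k=35): L=33 R=229

Answer: 33 229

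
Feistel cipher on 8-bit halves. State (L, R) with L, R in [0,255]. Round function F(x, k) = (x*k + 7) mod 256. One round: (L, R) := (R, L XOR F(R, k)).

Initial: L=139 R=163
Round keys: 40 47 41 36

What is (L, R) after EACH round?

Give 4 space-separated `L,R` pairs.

Round 1 (k=40): L=163 R=244
Round 2 (k=47): L=244 R=112
Round 3 (k=41): L=112 R=3
Round 4 (k=36): L=3 R=3

Answer: 163,244 244,112 112,3 3,3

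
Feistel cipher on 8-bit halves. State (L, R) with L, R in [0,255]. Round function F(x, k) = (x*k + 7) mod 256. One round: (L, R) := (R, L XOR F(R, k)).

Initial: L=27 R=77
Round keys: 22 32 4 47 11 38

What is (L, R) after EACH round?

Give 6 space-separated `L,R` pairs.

Round 1 (k=22): L=77 R=190
Round 2 (k=32): L=190 R=138
Round 3 (k=4): L=138 R=145
Round 4 (k=47): L=145 R=44
Round 5 (k=11): L=44 R=122
Round 6 (k=38): L=122 R=15

Answer: 77,190 190,138 138,145 145,44 44,122 122,15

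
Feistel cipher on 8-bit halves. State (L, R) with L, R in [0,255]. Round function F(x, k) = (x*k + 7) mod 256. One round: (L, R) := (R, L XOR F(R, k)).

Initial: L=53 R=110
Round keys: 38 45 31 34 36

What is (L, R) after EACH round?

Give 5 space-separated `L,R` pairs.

Answer: 110,110 110,51 51,90 90,200 200,125

Derivation:
Round 1 (k=38): L=110 R=110
Round 2 (k=45): L=110 R=51
Round 3 (k=31): L=51 R=90
Round 4 (k=34): L=90 R=200
Round 5 (k=36): L=200 R=125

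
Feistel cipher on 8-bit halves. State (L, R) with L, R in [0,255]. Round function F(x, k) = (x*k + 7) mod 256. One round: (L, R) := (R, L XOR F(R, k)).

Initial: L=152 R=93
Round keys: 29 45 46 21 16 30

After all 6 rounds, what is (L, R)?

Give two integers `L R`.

Answer: 204 51

Derivation:
Round 1 (k=29): L=93 R=8
Round 2 (k=45): L=8 R=50
Round 3 (k=46): L=50 R=11
Round 4 (k=21): L=11 R=220
Round 5 (k=16): L=220 R=204
Round 6 (k=30): L=204 R=51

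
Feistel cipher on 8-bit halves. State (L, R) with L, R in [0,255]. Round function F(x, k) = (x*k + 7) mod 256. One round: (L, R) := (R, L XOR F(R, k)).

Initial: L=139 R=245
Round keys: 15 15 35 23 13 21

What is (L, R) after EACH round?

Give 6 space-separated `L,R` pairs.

Answer: 245,233 233,91 91,145 145,85 85,201 201,209

Derivation:
Round 1 (k=15): L=245 R=233
Round 2 (k=15): L=233 R=91
Round 3 (k=35): L=91 R=145
Round 4 (k=23): L=145 R=85
Round 5 (k=13): L=85 R=201
Round 6 (k=21): L=201 R=209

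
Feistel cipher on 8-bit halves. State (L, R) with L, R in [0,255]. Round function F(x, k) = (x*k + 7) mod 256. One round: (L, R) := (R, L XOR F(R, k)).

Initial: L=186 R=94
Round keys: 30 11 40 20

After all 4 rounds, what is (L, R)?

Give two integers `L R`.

Answer: 214 67

Derivation:
Round 1 (k=30): L=94 R=177
Round 2 (k=11): L=177 R=252
Round 3 (k=40): L=252 R=214
Round 4 (k=20): L=214 R=67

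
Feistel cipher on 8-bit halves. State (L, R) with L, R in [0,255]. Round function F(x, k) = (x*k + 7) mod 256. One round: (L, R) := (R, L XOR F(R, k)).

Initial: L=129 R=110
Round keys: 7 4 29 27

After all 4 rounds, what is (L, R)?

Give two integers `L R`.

Round 1 (k=7): L=110 R=136
Round 2 (k=4): L=136 R=73
Round 3 (k=29): L=73 R=196
Round 4 (k=27): L=196 R=250

Answer: 196 250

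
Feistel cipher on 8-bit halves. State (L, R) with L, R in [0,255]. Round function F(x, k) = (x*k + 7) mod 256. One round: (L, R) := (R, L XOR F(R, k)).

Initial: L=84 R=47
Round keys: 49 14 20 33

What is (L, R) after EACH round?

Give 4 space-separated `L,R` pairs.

Answer: 47,82 82,172 172,37 37,96

Derivation:
Round 1 (k=49): L=47 R=82
Round 2 (k=14): L=82 R=172
Round 3 (k=20): L=172 R=37
Round 4 (k=33): L=37 R=96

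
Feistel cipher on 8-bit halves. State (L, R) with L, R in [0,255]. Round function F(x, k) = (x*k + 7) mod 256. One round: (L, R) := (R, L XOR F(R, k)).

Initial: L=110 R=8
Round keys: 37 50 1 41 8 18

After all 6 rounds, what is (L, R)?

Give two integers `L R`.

Round 1 (k=37): L=8 R=65
Round 2 (k=50): L=65 R=177
Round 3 (k=1): L=177 R=249
Round 4 (k=41): L=249 R=89
Round 5 (k=8): L=89 R=54
Round 6 (k=18): L=54 R=138

Answer: 54 138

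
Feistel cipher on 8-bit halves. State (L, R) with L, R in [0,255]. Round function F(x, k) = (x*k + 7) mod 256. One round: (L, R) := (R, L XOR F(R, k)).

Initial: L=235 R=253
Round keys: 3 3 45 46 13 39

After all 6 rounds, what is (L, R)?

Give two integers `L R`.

Round 1 (k=3): L=253 R=21
Round 2 (k=3): L=21 R=187
Round 3 (k=45): L=187 R=243
Round 4 (k=46): L=243 R=10
Round 5 (k=13): L=10 R=122
Round 6 (k=39): L=122 R=151

Answer: 122 151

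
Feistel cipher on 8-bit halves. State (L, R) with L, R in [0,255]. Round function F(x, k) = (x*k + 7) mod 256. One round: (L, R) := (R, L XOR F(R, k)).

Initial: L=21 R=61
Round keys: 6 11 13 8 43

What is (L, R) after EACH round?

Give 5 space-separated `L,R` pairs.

Round 1 (k=6): L=61 R=96
Round 2 (k=11): L=96 R=26
Round 3 (k=13): L=26 R=57
Round 4 (k=8): L=57 R=213
Round 5 (k=43): L=213 R=247

Answer: 61,96 96,26 26,57 57,213 213,247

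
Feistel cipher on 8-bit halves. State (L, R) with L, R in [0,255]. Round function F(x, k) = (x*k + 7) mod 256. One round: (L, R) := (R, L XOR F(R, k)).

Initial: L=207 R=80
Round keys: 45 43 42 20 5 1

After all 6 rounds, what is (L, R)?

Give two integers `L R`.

Answer: 142 225

Derivation:
Round 1 (k=45): L=80 R=216
Round 2 (k=43): L=216 R=31
Round 3 (k=42): L=31 R=197
Round 4 (k=20): L=197 R=116
Round 5 (k=5): L=116 R=142
Round 6 (k=1): L=142 R=225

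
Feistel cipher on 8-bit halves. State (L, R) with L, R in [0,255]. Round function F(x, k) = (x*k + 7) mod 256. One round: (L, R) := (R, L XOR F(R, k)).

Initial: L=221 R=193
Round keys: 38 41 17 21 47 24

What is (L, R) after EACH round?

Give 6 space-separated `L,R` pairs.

Round 1 (k=38): L=193 R=112
Round 2 (k=41): L=112 R=54
Round 3 (k=17): L=54 R=237
Round 4 (k=21): L=237 R=78
Round 5 (k=47): L=78 R=180
Round 6 (k=24): L=180 R=169

Answer: 193,112 112,54 54,237 237,78 78,180 180,169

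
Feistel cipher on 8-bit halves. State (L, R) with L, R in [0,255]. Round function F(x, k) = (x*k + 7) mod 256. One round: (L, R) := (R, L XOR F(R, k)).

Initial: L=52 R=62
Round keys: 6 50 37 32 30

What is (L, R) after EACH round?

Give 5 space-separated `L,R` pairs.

Answer: 62,79 79,75 75,145 145,108 108,62

Derivation:
Round 1 (k=6): L=62 R=79
Round 2 (k=50): L=79 R=75
Round 3 (k=37): L=75 R=145
Round 4 (k=32): L=145 R=108
Round 5 (k=30): L=108 R=62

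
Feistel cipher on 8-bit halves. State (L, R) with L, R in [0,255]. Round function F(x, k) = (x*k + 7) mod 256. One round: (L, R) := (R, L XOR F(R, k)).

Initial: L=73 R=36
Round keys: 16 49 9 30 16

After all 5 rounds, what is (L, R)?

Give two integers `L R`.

Answer: 250 137

Derivation:
Round 1 (k=16): L=36 R=14
Round 2 (k=49): L=14 R=145
Round 3 (k=9): L=145 R=46
Round 4 (k=30): L=46 R=250
Round 5 (k=16): L=250 R=137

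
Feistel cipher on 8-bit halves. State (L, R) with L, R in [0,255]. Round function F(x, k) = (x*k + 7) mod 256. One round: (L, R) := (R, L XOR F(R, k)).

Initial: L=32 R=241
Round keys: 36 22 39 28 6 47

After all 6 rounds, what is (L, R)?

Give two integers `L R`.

Answer: 245 61

Derivation:
Round 1 (k=36): L=241 R=203
Round 2 (k=22): L=203 R=136
Round 3 (k=39): L=136 R=116
Round 4 (k=28): L=116 R=63
Round 5 (k=6): L=63 R=245
Round 6 (k=47): L=245 R=61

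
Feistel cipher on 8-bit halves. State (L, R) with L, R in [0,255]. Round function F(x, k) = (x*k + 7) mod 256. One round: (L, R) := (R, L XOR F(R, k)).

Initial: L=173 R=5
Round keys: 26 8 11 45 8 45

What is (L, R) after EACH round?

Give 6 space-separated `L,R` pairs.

Answer: 5,36 36,34 34,89 89,142 142,46 46,147

Derivation:
Round 1 (k=26): L=5 R=36
Round 2 (k=8): L=36 R=34
Round 3 (k=11): L=34 R=89
Round 4 (k=45): L=89 R=142
Round 5 (k=8): L=142 R=46
Round 6 (k=45): L=46 R=147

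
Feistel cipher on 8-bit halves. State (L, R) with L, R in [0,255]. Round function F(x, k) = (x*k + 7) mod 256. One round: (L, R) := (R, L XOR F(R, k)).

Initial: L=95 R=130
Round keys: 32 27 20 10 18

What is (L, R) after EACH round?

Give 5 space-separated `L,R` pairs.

Round 1 (k=32): L=130 R=24
Round 2 (k=27): L=24 R=13
Round 3 (k=20): L=13 R=19
Round 4 (k=10): L=19 R=200
Round 5 (k=18): L=200 R=4

Answer: 130,24 24,13 13,19 19,200 200,4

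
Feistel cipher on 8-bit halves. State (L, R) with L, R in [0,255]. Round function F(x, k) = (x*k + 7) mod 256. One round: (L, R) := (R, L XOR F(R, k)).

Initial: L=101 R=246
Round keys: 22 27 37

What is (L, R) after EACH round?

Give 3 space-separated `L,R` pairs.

Round 1 (k=22): L=246 R=78
Round 2 (k=27): L=78 R=183
Round 3 (k=37): L=183 R=52

Answer: 246,78 78,183 183,52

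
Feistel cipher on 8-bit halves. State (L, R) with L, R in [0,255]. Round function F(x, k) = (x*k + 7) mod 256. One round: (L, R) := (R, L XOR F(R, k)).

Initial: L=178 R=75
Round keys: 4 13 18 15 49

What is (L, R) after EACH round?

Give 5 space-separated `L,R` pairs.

Answer: 75,129 129,223 223,52 52,204 204,39

Derivation:
Round 1 (k=4): L=75 R=129
Round 2 (k=13): L=129 R=223
Round 3 (k=18): L=223 R=52
Round 4 (k=15): L=52 R=204
Round 5 (k=49): L=204 R=39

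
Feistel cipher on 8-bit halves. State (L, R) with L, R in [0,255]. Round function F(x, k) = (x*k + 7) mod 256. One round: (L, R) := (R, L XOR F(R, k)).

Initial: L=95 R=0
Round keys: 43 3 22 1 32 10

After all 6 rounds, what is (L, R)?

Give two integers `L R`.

Round 1 (k=43): L=0 R=88
Round 2 (k=3): L=88 R=15
Round 3 (k=22): L=15 R=9
Round 4 (k=1): L=9 R=31
Round 5 (k=32): L=31 R=238
Round 6 (k=10): L=238 R=76

Answer: 238 76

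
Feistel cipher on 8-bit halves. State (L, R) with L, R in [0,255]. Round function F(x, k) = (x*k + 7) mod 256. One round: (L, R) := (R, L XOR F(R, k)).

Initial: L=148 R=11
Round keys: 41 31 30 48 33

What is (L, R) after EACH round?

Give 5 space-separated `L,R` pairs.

Answer: 11,94 94,98 98,221 221,21 21,97

Derivation:
Round 1 (k=41): L=11 R=94
Round 2 (k=31): L=94 R=98
Round 3 (k=30): L=98 R=221
Round 4 (k=48): L=221 R=21
Round 5 (k=33): L=21 R=97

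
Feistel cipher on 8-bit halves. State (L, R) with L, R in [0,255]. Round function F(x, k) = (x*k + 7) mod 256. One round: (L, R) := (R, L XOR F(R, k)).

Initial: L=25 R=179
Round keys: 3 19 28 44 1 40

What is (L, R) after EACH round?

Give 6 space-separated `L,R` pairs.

Answer: 179,57 57,241 241,90 90,142 142,207 207,209

Derivation:
Round 1 (k=3): L=179 R=57
Round 2 (k=19): L=57 R=241
Round 3 (k=28): L=241 R=90
Round 4 (k=44): L=90 R=142
Round 5 (k=1): L=142 R=207
Round 6 (k=40): L=207 R=209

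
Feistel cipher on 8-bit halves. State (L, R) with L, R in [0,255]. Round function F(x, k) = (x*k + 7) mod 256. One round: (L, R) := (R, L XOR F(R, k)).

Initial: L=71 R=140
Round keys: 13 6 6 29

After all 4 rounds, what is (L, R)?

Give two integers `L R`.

Round 1 (k=13): L=140 R=100
Round 2 (k=6): L=100 R=211
Round 3 (k=6): L=211 R=157
Round 4 (k=29): L=157 R=3

Answer: 157 3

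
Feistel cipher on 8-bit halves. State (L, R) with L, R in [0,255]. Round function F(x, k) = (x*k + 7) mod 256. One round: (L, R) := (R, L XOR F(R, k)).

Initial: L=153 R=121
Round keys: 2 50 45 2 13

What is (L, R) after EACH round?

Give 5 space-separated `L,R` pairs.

Round 1 (k=2): L=121 R=96
Round 2 (k=50): L=96 R=190
Round 3 (k=45): L=190 R=13
Round 4 (k=2): L=13 R=159
Round 5 (k=13): L=159 R=23

Answer: 121,96 96,190 190,13 13,159 159,23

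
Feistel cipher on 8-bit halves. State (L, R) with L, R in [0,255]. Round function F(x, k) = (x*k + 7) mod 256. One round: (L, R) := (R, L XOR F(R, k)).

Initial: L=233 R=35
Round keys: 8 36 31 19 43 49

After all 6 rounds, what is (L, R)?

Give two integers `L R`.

Round 1 (k=8): L=35 R=246
Round 2 (k=36): L=246 R=188
Round 3 (k=31): L=188 R=61
Round 4 (k=19): L=61 R=50
Round 5 (k=43): L=50 R=80
Round 6 (k=49): L=80 R=101

Answer: 80 101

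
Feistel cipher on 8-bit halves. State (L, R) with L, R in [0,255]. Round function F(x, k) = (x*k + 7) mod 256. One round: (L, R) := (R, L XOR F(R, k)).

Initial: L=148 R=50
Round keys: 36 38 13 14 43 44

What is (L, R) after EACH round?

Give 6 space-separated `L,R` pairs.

Round 1 (k=36): L=50 R=155
Round 2 (k=38): L=155 R=59
Round 3 (k=13): L=59 R=157
Round 4 (k=14): L=157 R=166
Round 5 (k=43): L=166 R=116
Round 6 (k=44): L=116 R=81

Answer: 50,155 155,59 59,157 157,166 166,116 116,81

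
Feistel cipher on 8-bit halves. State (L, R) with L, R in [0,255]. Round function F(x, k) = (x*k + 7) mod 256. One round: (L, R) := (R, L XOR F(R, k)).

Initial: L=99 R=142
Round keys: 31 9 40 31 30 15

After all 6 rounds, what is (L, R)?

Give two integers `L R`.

Round 1 (k=31): L=142 R=90
Round 2 (k=9): L=90 R=191
Round 3 (k=40): L=191 R=133
Round 4 (k=31): L=133 R=157
Round 5 (k=30): L=157 R=232
Round 6 (k=15): L=232 R=2

Answer: 232 2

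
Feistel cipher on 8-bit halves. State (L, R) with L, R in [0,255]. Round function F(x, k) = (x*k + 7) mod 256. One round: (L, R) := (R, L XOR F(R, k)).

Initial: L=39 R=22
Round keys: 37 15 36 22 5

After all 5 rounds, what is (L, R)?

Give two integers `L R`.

Round 1 (k=37): L=22 R=18
Round 2 (k=15): L=18 R=3
Round 3 (k=36): L=3 R=97
Round 4 (k=22): L=97 R=94
Round 5 (k=5): L=94 R=188

Answer: 94 188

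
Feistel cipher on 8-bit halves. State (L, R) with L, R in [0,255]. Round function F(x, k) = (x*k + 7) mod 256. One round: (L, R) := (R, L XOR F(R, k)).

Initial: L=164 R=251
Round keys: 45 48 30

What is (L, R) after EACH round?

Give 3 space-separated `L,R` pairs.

Round 1 (k=45): L=251 R=130
Round 2 (k=48): L=130 R=156
Round 3 (k=30): L=156 R=205

Answer: 251,130 130,156 156,205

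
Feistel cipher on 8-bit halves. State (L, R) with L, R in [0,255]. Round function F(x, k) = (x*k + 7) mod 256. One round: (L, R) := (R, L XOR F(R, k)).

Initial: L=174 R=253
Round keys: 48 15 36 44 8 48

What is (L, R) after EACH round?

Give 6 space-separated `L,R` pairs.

Answer: 253,217 217,67 67,170 170,124 124,77 77,11

Derivation:
Round 1 (k=48): L=253 R=217
Round 2 (k=15): L=217 R=67
Round 3 (k=36): L=67 R=170
Round 4 (k=44): L=170 R=124
Round 5 (k=8): L=124 R=77
Round 6 (k=48): L=77 R=11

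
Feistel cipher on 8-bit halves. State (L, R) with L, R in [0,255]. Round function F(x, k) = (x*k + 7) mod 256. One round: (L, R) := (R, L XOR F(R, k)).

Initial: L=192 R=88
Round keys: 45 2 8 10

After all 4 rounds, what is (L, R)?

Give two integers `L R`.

Answer: 80 250

Derivation:
Round 1 (k=45): L=88 R=191
Round 2 (k=2): L=191 R=221
Round 3 (k=8): L=221 R=80
Round 4 (k=10): L=80 R=250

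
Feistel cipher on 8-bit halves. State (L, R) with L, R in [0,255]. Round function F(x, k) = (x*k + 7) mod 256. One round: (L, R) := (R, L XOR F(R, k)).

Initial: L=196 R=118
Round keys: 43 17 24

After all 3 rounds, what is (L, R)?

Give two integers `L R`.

Answer: 130 42

Derivation:
Round 1 (k=43): L=118 R=29
Round 2 (k=17): L=29 R=130
Round 3 (k=24): L=130 R=42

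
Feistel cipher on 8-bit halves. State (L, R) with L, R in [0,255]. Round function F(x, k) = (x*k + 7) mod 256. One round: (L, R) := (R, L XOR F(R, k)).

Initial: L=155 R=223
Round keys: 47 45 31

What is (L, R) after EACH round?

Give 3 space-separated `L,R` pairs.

Round 1 (k=47): L=223 R=99
Round 2 (k=45): L=99 R=177
Round 3 (k=31): L=177 R=21

Answer: 223,99 99,177 177,21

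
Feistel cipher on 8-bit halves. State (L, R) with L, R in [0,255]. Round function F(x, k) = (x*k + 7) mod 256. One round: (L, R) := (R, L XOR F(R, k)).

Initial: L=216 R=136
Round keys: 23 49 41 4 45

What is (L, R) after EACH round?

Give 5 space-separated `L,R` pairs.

Round 1 (k=23): L=136 R=231
Round 2 (k=49): L=231 R=182
Round 3 (k=41): L=182 R=202
Round 4 (k=4): L=202 R=153
Round 5 (k=45): L=153 R=38

Answer: 136,231 231,182 182,202 202,153 153,38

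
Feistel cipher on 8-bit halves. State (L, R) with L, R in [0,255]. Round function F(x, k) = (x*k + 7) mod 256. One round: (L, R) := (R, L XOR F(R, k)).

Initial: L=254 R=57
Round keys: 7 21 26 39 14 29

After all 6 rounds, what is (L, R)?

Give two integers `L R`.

Answer: 136 13

Derivation:
Round 1 (k=7): L=57 R=104
Round 2 (k=21): L=104 R=182
Round 3 (k=26): L=182 R=235
Round 4 (k=39): L=235 R=98
Round 5 (k=14): L=98 R=136
Round 6 (k=29): L=136 R=13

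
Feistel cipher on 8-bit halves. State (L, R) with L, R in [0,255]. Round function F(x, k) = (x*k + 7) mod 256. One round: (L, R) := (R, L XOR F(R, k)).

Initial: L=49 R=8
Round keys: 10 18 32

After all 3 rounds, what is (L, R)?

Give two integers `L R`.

Round 1 (k=10): L=8 R=102
Round 2 (k=18): L=102 R=59
Round 3 (k=32): L=59 R=1

Answer: 59 1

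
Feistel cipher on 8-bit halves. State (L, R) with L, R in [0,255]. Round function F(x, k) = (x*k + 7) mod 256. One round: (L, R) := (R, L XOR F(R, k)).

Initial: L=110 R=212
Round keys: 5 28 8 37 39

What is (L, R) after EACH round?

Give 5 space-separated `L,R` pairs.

Answer: 212,69 69,71 71,122 122,238 238,51

Derivation:
Round 1 (k=5): L=212 R=69
Round 2 (k=28): L=69 R=71
Round 3 (k=8): L=71 R=122
Round 4 (k=37): L=122 R=238
Round 5 (k=39): L=238 R=51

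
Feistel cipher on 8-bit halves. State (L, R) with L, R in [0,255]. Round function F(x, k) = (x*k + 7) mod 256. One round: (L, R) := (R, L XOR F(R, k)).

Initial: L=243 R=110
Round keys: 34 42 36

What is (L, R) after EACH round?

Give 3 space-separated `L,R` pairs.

Answer: 110,80 80,73 73,27

Derivation:
Round 1 (k=34): L=110 R=80
Round 2 (k=42): L=80 R=73
Round 3 (k=36): L=73 R=27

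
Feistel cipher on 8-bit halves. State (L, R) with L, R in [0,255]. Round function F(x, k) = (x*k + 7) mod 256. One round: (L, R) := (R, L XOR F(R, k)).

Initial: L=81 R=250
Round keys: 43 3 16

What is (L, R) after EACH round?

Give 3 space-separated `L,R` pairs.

Answer: 250,84 84,249 249,195

Derivation:
Round 1 (k=43): L=250 R=84
Round 2 (k=3): L=84 R=249
Round 3 (k=16): L=249 R=195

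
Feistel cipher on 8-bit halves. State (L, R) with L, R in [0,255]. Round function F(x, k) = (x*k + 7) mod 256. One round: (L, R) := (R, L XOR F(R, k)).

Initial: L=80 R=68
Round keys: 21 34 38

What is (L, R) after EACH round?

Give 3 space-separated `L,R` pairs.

Round 1 (k=21): L=68 R=203
Round 2 (k=34): L=203 R=185
Round 3 (k=38): L=185 R=182

Answer: 68,203 203,185 185,182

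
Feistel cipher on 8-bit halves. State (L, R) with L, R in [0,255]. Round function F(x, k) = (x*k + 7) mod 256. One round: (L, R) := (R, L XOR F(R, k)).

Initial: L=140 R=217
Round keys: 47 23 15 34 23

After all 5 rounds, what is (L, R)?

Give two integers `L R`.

Answer: 101 67

Derivation:
Round 1 (k=47): L=217 R=82
Round 2 (k=23): L=82 R=188
Round 3 (k=15): L=188 R=89
Round 4 (k=34): L=89 R=101
Round 5 (k=23): L=101 R=67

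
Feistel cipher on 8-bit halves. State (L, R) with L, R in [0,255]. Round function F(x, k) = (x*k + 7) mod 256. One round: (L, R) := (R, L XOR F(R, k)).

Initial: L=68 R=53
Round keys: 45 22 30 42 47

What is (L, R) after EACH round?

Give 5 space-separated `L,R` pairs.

Answer: 53,28 28,90 90,143 143,39 39,191

Derivation:
Round 1 (k=45): L=53 R=28
Round 2 (k=22): L=28 R=90
Round 3 (k=30): L=90 R=143
Round 4 (k=42): L=143 R=39
Round 5 (k=47): L=39 R=191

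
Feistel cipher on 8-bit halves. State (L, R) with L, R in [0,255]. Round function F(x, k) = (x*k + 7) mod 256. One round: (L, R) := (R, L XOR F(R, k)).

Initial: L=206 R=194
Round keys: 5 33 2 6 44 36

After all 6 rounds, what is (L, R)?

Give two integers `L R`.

Round 1 (k=5): L=194 R=31
Round 2 (k=33): L=31 R=196
Round 3 (k=2): L=196 R=144
Round 4 (k=6): L=144 R=163
Round 5 (k=44): L=163 R=155
Round 6 (k=36): L=155 R=112

Answer: 155 112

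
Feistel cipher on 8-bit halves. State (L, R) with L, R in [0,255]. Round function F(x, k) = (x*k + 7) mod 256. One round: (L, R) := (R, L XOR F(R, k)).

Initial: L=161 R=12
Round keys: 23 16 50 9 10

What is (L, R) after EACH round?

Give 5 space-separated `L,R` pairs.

Round 1 (k=23): L=12 R=186
Round 2 (k=16): L=186 R=171
Round 3 (k=50): L=171 R=215
Round 4 (k=9): L=215 R=61
Round 5 (k=10): L=61 R=190

Answer: 12,186 186,171 171,215 215,61 61,190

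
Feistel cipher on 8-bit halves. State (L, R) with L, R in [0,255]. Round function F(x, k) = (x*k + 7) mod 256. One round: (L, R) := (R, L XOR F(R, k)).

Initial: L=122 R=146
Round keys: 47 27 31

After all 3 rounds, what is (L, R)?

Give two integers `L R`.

Round 1 (k=47): L=146 R=175
Round 2 (k=27): L=175 R=238
Round 3 (k=31): L=238 R=118

Answer: 238 118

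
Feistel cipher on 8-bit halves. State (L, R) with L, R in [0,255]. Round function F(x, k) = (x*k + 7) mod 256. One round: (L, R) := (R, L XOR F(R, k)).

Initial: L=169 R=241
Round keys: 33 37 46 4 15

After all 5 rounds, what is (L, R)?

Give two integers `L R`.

Round 1 (k=33): L=241 R=177
Round 2 (k=37): L=177 R=109
Round 3 (k=46): L=109 R=44
Round 4 (k=4): L=44 R=218
Round 5 (k=15): L=218 R=225

Answer: 218 225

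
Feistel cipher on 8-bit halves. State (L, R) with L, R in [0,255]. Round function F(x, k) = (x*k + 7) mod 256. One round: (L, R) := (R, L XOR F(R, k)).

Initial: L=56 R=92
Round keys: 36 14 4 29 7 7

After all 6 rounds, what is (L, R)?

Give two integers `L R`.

Answer: 189 60

Derivation:
Round 1 (k=36): L=92 R=207
Round 2 (k=14): L=207 R=5
Round 3 (k=4): L=5 R=212
Round 4 (k=29): L=212 R=14
Round 5 (k=7): L=14 R=189
Round 6 (k=7): L=189 R=60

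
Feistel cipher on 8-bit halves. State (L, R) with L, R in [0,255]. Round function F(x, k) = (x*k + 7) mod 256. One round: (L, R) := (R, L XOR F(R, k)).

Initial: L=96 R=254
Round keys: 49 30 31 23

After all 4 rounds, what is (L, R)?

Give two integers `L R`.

Round 1 (k=49): L=254 R=197
Round 2 (k=30): L=197 R=227
Round 3 (k=31): L=227 R=65
Round 4 (k=23): L=65 R=61

Answer: 65 61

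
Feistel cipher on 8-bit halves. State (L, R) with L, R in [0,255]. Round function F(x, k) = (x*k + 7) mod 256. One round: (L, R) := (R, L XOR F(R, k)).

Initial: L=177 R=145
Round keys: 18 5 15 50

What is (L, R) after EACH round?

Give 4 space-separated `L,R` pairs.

Round 1 (k=18): L=145 R=136
Round 2 (k=5): L=136 R=62
Round 3 (k=15): L=62 R=33
Round 4 (k=50): L=33 R=71

Answer: 145,136 136,62 62,33 33,71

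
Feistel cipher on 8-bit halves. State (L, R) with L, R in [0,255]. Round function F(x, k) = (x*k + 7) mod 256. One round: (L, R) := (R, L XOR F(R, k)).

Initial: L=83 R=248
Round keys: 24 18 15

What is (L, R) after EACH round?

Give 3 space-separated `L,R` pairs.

Round 1 (k=24): L=248 R=20
Round 2 (k=18): L=20 R=151
Round 3 (k=15): L=151 R=244

Answer: 248,20 20,151 151,244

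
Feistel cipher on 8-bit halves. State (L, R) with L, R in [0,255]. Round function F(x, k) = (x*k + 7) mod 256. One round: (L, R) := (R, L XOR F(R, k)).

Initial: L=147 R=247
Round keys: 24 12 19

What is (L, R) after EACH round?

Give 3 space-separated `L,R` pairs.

Round 1 (k=24): L=247 R=188
Round 2 (k=12): L=188 R=32
Round 3 (k=19): L=32 R=219

Answer: 247,188 188,32 32,219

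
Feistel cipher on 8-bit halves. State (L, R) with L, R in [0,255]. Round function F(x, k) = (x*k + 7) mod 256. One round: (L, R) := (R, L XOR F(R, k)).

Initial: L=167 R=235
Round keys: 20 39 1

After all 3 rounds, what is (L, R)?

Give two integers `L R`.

Round 1 (k=20): L=235 R=196
Round 2 (k=39): L=196 R=8
Round 3 (k=1): L=8 R=203

Answer: 8 203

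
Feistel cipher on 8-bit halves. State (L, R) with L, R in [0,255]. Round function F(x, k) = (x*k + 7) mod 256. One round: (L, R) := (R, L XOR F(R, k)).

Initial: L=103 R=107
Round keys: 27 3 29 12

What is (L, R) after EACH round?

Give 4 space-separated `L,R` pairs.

Answer: 107,55 55,199 199,165 165,4

Derivation:
Round 1 (k=27): L=107 R=55
Round 2 (k=3): L=55 R=199
Round 3 (k=29): L=199 R=165
Round 4 (k=12): L=165 R=4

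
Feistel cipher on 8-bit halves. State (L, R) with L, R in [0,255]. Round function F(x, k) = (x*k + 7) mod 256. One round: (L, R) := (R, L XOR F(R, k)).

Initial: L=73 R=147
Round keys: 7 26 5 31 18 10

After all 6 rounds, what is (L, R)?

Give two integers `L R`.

Answer: 21 120

Derivation:
Round 1 (k=7): L=147 R=69
Round 2 (k=26): L=69 R=154
Round 3 (k=5): L=154 R=76
Round 4 (k=31): L=76 R=161
Round 5 (k=18): L=161 R=21
Round 6 (k=10): L=21 R=120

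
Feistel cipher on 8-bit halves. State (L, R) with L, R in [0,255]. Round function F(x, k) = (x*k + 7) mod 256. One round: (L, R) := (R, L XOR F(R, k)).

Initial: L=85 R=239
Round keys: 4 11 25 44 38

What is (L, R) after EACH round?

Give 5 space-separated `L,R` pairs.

Round 1 (k=4): L=239 R=150
Round 2 (k=11): L=150 R=150
Round 3 (k=25): L=150 R=59
Round 4 (k=44): L=59 R=189
Round 5 (k=38): L=189 R=46

Answer: 239,150 150,150 150,59 59,189 189,46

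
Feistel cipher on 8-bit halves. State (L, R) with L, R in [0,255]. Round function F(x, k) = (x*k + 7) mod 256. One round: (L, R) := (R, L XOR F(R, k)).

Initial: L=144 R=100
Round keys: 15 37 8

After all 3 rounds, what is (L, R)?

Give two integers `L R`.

Round 1 (k=15): L=100 R=115
Round 2 (k=37): L=115 R=194
Round 3 (k=8): L=194 R=100

Answer: 194 100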